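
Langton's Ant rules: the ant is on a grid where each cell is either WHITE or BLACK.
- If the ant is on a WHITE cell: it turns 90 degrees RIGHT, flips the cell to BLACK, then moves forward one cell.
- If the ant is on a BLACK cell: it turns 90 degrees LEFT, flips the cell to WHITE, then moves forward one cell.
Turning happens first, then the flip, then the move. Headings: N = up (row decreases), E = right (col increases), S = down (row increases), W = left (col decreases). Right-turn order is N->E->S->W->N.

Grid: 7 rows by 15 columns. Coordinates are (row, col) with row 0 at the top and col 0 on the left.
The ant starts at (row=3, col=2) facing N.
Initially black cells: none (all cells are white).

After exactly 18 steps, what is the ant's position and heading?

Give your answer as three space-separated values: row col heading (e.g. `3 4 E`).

Step 1: on WHITE (3,2): turn R to E, flip to black, move to (3,3). |black|=1
Step 2: on WHITE (3,3): turn R to S, flip to black, move to (4,3). |black|=2
Step 3: on WHITE (4,3): turn R to W, flip to black, move to (4,2). |black|=3
Step 4: on WHITE (4,2): turn R to N, flip to black, move to (3,2). |black|=4
Step 5: on BLACK (3,2): turn L to W, flip to white, move to (3,1). |black|=3
Step 6: on WHITE (3,1): turn R to N, flip to black, move to (2,1). |black|=4
Step 7: on WHITE (2,1): turn R to E, flip to black, move to (2,2). |black|=5
Step 8: on WHITE (2,2): turn R to S, flip to black, move to (3,2). |black|=6
Step 9: on WHITE (3,2): turn R to W, flip to black, move to (3,1). |black|=7
Step 10: on BLACK (3,1): turn L to S, flip to white, move to (4,1). |black|=6
Step 11: on WHITE (4,1): turn R to W, flip to black, move to (4,0). |black|=7
Step 12: on WHITE (4,0): turn R to N, flip to black, move to (3,0). |black|=8
Step 13: on WHITE (3,0): turn R to E, flip to black, move to (3,1). |black|=9
Step 14: on WHITE (3,1): turn R to S, flip to black, move to (4,1). |black|=10
Step 15: on BLACK (4,1): turn L to E, flip to white, move to (4,2). |black|=9
Step 16: on BLACK (4,2): turn L to N, flip to white, move to (3,2). |black|=8
Step 17: on BLACK (3,2): turn L to W, flip to white, move to (3,1). |black|=7
Step 18: on BLACK (3,1): turn L to S, flip to white, move to (4,1). |black|=6

Answer: 4 1 S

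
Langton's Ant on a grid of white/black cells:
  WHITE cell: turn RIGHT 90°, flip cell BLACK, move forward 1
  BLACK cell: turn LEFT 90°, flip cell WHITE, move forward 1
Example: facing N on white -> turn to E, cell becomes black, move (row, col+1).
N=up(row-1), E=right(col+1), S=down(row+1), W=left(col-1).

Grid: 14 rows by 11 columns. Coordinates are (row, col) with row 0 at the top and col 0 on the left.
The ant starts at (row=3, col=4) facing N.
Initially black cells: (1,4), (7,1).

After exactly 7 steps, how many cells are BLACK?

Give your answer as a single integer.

Step 1: on WHITE (3,4): turn R to E, flip to black, move to (3,5). |black|=3
Step 2: on WHITE (3,5): turn R to S, flip to black, move to (4,5). |black|=4
Step 3: on WHITE (4,5): turn R to W, flip to black, move to (4,4). |black|=5
Step 4: on WHITE (4,4): turn R to N, flip to black, move to (3,4). |black|=6
Step 5: on BLACK (3,4): turn L to W, flip to white, move to (3,3). |black|=5
Step 6: on WHITE (3,3): turn R to N, flip to black, move to (2,3). |black|=6
Step 7: on WHITE (2,3): turn R to E, flip to black, move to (2,4). |black|=7

Answer: 7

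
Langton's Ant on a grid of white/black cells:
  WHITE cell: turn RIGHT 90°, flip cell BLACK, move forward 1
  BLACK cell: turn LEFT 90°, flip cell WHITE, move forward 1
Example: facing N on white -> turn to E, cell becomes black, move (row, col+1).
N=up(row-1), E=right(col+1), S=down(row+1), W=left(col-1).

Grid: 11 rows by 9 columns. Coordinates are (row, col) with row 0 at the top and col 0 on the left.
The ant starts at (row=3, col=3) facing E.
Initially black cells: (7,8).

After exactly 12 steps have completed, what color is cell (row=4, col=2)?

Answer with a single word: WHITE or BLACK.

Answer: BLACK

Derivation:
Step 1: on WHITE (3,3): turn R to S, flip to black, move to (4,3). |black|=2
Step 2: on WHITE (4,3): turn R to W, flip to black, move to (4,2). |black|=3
Step 3: on WHITE (4,2): turn R to N, flip to black, move to (3,2). |black|=4
Step 4: on WHITE (3,2): turn R to E, flip to black, move to (3,3). |black|=5
Step 5: on BLACK (3,3): turn L to N, flip to white, move to (2,3). |black|=4
Step 6: on WHITE (2,3): turn R to E, flip to black, move to (2,4). |black|=5
Step 7: on WHITE (2,4): turn R to S, flip to black, move to (3,4). |black|=6
Step 8: on WHITE (3,4): turn R to W, flip to black, move to (3,3). |black|=7
Step 9: on WHITE (3,3): turn R to N, flip to black, move to (2,3). |black|=8
Step 10: on BLACK (2,3): turn L to W, flip to white, move to (2,2). |black|=7
Step 11: on WHITE (2,2): turn R to N, flip to black, move to (1,2). |black|=8
Step 12: on WHITE (1,2): turn R to E, flip to black, move to (1,3). |black|=9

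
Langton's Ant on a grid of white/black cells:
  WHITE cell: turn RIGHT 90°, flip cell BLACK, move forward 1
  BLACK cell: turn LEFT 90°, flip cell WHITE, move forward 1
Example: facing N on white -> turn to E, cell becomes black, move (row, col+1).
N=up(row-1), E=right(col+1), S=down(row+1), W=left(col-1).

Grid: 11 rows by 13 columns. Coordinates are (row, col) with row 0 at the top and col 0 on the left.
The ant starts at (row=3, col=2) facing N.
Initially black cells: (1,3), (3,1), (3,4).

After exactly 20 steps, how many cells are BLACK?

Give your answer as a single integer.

Answer: 11

Derivation:
Step 1: on WHITE (3,2): turn R to E, flip to black, move to (3,3). |black|=4
Step 2: on WHITE (3,3): turn R to S, flip to black, move to (4,3). |black|=5
Step 3: on WHITE (4,3): turn R to W, flip to black, move to (4,2). |black|=6
Step 4: on WHITE (4,2): turn R to N, flip to black, move to (3,2). |black|=7
Step 5: on BLACK (3,2): turn L to W, flip to white, move to (3,1). |black|=6
Step 6: on BLACK (3,1): turn L to S, flip to white, move to (4,1). |black|=5
Step 7: on WHITE (4,1): turn R to W, flip to black, move to (4,0). |black|=6
Step 8: on WHITE (4,0): turn R to N, flip to black, move to (3,0). |black|=7
Step 9: on WHITE (3,0): turn R to E, flip to black, move to (3,1). |black|=8
Step 10: on WHITE (3,1): turn R to S, flip to black, move to (4,1). |black|=9
Step 11: on BLACK (4,1): turn L to E, flip to white, move to (4,2). |black|=8
Step 12: on BLACK (4,2): turn L to N, flip to white, move to (3,2). |black|=7
Step 13: on WHITE (3,2): turn R to E, flip to black, move to (3,3). |black|=8
Step 14: on BLACK (3,3): turn L to N, flip to white, move to (2,3). |black|=7
Step 15: on WHITE (2,3): turn R to E, flip to black, move to (2,4). |black|=8
Step 16: on WHITE (2,4): turn R to S, flip to black, move to (3,4). |black|=9
Step 17: on BLACK (3,4): turn L to E, flip to white, move to (3,5). |black|=8
Step 18: on WHITE (3,5): turn R to S, flip to black, move to (4,5). |black|=9
Step 19: on WHITE (4,5): turn R to W, flip to black, move to (4,4). |black|=10
Step 20: on WHITE (4,4): turn R to N, flip to black, move to (3,4). |black|=11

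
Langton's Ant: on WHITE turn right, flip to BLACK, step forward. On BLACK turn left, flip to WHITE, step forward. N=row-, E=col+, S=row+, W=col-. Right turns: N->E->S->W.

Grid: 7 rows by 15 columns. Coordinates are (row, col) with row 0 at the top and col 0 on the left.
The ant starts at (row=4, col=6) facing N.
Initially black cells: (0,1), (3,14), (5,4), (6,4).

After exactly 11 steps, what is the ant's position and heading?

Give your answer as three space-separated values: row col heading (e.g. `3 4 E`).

Step 1: on WHITE (4,6): turn R to E, flip to black, move to (4,7). |black|=5
Step 2: on WHITE (4,7): turn R to S, flip to black, move to (5,7). |black|=6
Step 3: on WHITE (5,7): turn R to W, flip to black, move to (5,6). |black|=7
Step 4: on WHITE (5,6): turn R to N, flip to black, move to (4,6). |black|=8
Step 5: on BLACK (4,6): turn L to W, flip to white, move to (4,5). |black|=7
Step 6: on WHITE (4,5): turn R to N, flip to black, move to (3,5). |black|=8
Step 7: on WHITE (3,5): turn R to E, flip to black, move to (3,6). |black|=9
Step 8: on WHITE (3,6): turn R to S, flip to black, move to (4,6). |black|=10
Step 9: on WHITE (4,6): turn R to W, flip to black, move to (4,5). |black|=11
Step 10: on BLACK (4,5): turn L to S, flip to white, move to (5,5). |black|=10
Step 11: on WHITE (5,5): turn R to W, flip to black, move to (5,4). |black|=11

Answer: 5 4 W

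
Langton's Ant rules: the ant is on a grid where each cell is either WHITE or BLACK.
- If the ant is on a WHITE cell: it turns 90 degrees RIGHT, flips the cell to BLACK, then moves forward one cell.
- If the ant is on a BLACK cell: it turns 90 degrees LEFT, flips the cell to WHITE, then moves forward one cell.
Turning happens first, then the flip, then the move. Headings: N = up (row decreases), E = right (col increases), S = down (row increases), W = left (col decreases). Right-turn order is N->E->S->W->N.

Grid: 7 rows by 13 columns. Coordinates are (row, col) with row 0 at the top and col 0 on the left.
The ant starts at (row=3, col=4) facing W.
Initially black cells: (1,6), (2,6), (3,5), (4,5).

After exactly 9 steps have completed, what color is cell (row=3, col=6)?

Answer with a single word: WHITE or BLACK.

Answer: BLACK

Derivation:
Step 1: on WHITE (3,4): turn R to N, flip to black, move to (2,4). |black|=5
Step 2: on WHITE (2,4): turn R to E, flip to black, move to (2,5). |black|=6
Step 3: on WHITE (2,5): turn R to S, flip to black, move to (3,5). |black|=7
Step 4: on BLACK (3,5): turn L to E, flip to white, move to (3,6). |black|=6
Step 5: on WHITE (3,6): turn R to S, flip to black, move to (4,6). |black|=7
Step 6: on WHITE (4,6): turn R to W, flip to black, move to (4,5). |black|=8
Step 7: on BLACK (4,5): turn L to S, flip to white, move to (5,5). |black|=7
Step 8: on WHITE (5,5): turn R to W, flip to black, move to (5,4). |black|=8
Step 9: on WHITE (5,4): turn R to N, flip to black, move to (4,4). |black|=9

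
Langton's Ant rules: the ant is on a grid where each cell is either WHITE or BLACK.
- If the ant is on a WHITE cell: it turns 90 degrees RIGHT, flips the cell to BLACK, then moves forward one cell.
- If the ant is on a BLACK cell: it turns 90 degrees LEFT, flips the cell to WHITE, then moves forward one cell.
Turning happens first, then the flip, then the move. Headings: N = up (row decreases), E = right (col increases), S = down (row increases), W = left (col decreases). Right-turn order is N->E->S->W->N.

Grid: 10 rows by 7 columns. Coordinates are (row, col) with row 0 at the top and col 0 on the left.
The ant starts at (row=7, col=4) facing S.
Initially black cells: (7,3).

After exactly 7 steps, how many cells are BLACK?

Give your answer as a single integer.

Step 1: on WHITE (7,4): turn R to W, flip to black, move to (7,3). |black|=2
Step 2: on BLACK (7,3): turn L to S, flip to white, move to (8,3). |black|=1
Step 3: on WHITE (8,3): turn R to W, flip to black, move to (8,2). |black|=2
Step 4: on WHITE (8,2): turn R to N, flip to black, move to (7,2). |black|=3
Step 5: on WHITE (7,2): turn R to E, flip to black, move to (7,3). |black|=4
Step 6: on WHITE (7,3): turn R to S, flip to black, move to (8,3). |black|=5
Step 7: on BLACK (8,3): turn L to E, flip to white, move to (8,4). |black|=4

Answer: 4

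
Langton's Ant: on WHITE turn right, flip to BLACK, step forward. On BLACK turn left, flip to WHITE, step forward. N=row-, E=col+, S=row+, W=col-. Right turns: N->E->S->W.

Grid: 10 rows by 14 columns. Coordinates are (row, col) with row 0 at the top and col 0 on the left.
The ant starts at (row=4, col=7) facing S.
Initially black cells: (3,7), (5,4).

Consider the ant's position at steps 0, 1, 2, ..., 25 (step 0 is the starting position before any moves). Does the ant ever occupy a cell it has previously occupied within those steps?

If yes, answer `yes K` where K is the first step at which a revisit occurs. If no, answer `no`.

Answer: yes 7

Derivation:
Step 1: on WHITE (4,7): turn R to W, flip to black, move to (4,6). |black|=3 — new cell
Step 2: on WHITE (4,6): turn R to N, flip to black, move to (3,6). |black|=4 — new cell
Step 3: on WHITE (3,6): turn R to E, flip to black, move to (3,7). |black|=5 — new cell
Step 4: on BLACK (3,7): turn L to N, flip to white, move to (2,7). |black|=4 — new cell
Step 5: on WHITE (2,7): turn R to E, flip to black, move to (2,8). |black|=5 — new cell
Step 6: on WHITE (2,8): turn R to S, flip to black, move to (3,8). |black|=6 — new cell
Step 7: on WHITE (3,8): turn R to W, flip to black, move to (3,7). |black|=7 — REVISIT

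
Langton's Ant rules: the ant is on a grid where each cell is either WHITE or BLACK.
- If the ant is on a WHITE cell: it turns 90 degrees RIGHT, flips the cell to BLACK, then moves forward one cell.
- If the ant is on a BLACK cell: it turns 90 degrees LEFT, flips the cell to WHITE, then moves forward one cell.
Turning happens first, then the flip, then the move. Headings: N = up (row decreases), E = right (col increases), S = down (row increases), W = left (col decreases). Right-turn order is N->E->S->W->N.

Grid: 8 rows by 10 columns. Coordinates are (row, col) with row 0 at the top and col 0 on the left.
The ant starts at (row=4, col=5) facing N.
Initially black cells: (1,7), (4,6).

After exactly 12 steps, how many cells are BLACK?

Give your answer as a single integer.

Answer: 8

Derivation:
Step 1: on WHITE (4,5): turn R to E, flip to black, move to (4,6). |black|=3
Step 2: on BLACK (4,6): turn L to N, flip to white, move to (3,6). |black|=2
Step 3: on WHITE (3,6): turn R to E, flip to black, move to (3,7). |black|=3
Step 4: on WHITE (3,7): turn R to S, flip to black, move to (4,7). |black|=4
Step 5: on WHITE (4,7): turn R to W, flip to black, move to (4,6). |black|=5
Step 6: on WHITE (4,6): turn R to N, flip to black, move to (3,6). |black|=6
Step 7: on BLACK (3,6): turn L to W, flip to white, move to (3,5). |black|=5
Step 8: on WHITE (3,5): turn R to N, flip to black, move to (2,5). |black|=6
Step 9: on WHITE (2,5): turn R to E, flip to black, move to (2,6). |black|=7
Step 10: on WHITE (2,6): turn R to S, flip to black, move to (3,6). |black|=8
Step 11: on WHITE (3,6): turn R to W, flip to black, move to (3,5). |black|=9
Step 12: on BLACK (3,5): turn L to S, flip to white, move to (4,5). |black|=8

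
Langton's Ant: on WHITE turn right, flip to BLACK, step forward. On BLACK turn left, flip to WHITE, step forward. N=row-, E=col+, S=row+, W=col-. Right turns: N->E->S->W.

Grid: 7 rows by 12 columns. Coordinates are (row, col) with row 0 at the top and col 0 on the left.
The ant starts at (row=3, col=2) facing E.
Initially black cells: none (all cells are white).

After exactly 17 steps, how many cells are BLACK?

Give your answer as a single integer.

Answer: 7

Derivation:
Step 1: on WHITE (3,2): turn R to S, flip to black, move to (4,2). |black|=1
Step 2: on WHITE (4,2): turn R to W, flip to black, move to (4,1). |black|=2
Step 3: on WHITE (4,1): turn R to N, flip to black, move to (3,1). |black|=3
Step 4: on WHITE (3,1): turn R to E, flip to black, move to (3,2). |black|=4
Step 5: on BLACK (3,2): turn L to N, flip to white, move to (2,2). |black|=3
Step 6: on WHITE (2,2): turn R to E, flip to black, move to (2,3). |black|=4
Step 7: on WHITE (2,3): turn R to S, flip to black, move to (3,3). |black|=5
Step 8: on WHITE (3,3): turn R to W, flip to black, move to (3,2). |black|=6
Step 9: on WHITE (3,2): turn R to N, flip to black, move to (2,2). |black|=7
Step 10: on BLACK (2,2): turn L to W, flip to white, move to (2,1). |black|=6
Step 11: on WHITE (2,1): turn R to N, flip to black, move to (1,1). |black|=7
Step 12: on WHITE (1,1): turn R to E, flip to black, move to (1,2). |black|=8
Step 13: on WHITE (1,2): turn R to S, flip to black, move to (2,2). |black|=9
Step 14: on WHITE (2,2): turn R to W, flip to black, move to (2,1). |black|=10
Step 15: on BLACK (2,1): turn L to S, flip to white, move to (3,1). |black|=9
Step 16: on BLACK (3,1): turn L to E, flip to white, move to (3,2). |black|=8
Step 17: on BLACK (3,2): turn L to N, flip to white, move to (2,2). |black|=7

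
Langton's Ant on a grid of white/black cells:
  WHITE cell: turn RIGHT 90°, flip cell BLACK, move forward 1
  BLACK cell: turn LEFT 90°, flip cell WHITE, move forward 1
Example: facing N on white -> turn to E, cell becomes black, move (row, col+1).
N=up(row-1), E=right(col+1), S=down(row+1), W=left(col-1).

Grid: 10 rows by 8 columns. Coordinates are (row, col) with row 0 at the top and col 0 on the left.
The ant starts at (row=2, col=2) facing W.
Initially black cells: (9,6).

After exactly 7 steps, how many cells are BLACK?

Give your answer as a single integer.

Step 1: on WHITE (2,2): turn R to N, flip to black, move to (1,2). |black|=2
Step 2: on WHITE (1,2): turn R to E, flip to black, move to (1,3). |black|=3
Step 3: on WHITE (1,3): turn R to S, flip to black, move to (2,3). |black|=4
Step 4: on WHITE (2,3): turn R to W, flip to black, move to (2,2). |black|=5
Step 5: on BLACK (2,2): turn L to S, flip to white, move to (3,2). |black|=4
Step 6: on WHITE (3,2): turn R to W, flip to black, move to (3,1). |black|=5
Step 7: on WHITE (3,1): turn R to N, flip to black, move to (2,1). |black|=6

Answer: 6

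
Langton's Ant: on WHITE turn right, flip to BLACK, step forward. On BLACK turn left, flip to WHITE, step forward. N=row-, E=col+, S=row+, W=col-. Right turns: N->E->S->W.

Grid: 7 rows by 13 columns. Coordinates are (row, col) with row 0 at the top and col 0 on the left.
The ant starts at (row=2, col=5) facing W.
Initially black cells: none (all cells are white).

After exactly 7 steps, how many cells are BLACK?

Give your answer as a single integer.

Step 1: on WHITE (2,5): turn R to N, flip to black, move to (1,5). |black|=1
Step 2: on WHITE (1,5): turn R to E, flip to black, move to (1,6). |black|=2
Step 3: on WHITE (1,6): turn R to S, flip to black, move to (2,6). |black|=3
Step 4: on WHITE (2,6): turn R to W, flip to black, move to (2,5). |black|=4
Step 5: on BLACK (2,5): turn L to S, flip to white, move to (3,5). |black|=3
Step 6: on WHITE (3,5): turn R to W, flip to black, move to (3,4). |black|=4
Step 7: on WHITE (3,4): turn R to N, flip to black, move to (2,4). |black|=5

Answer: 5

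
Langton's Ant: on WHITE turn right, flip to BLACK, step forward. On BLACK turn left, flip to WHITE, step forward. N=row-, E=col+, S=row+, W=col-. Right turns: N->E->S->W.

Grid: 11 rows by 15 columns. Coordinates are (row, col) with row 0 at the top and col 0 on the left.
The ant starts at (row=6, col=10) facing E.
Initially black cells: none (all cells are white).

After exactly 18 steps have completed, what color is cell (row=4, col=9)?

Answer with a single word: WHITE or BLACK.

Step 1: on WHITE (6,10): turn R to S, flip to black, move to (7,10). |black|=1
Step 2: on WHITE (7,10): turn R to W, flip to black, move to (7,9). |black|=2
Step 3: on WHITE (7,9): turn R to N, flip to black, move to (6,9). |black|=3
Step 4: on WHITE (6,9): turn R to E, flip to black, move to (6,10). |black|=4
Step 5: on BLACK (6,10): turn L to N, flip to white, move to (5,10). |black|=3
Step 6: on WHITE (5,10): turn R to E, flip to black, move to (5,11). |black|=4
Step 7: on WHITE (5,11): turn R to S, flip to black, move to (6,11). |black|=5
Step 8: on WHITE (6,11): turn R to W, flip to black, move to (6,10). |black|=6
Step 9: on WHITE (6,10): turn R to N, flip to black, move to (5,10). |black|=7
Step 10: on BLACK (5,10): turn L to W, flip to white, move to (5,9). |black|=6
Step 11: on WHITE (5,9): turn R to N, flip to black, move to (4,9). |black|=7
Step 12: on WHITE (4,9): turn R to E, flip to black, move to (4,10). |black|=8
Step 13: on WHITE (4,10): turn R to S, flip to black, move to (5,10). |black|=9
Step 14: on WHITE (5,10): turn R to W, flip to black, move to (5,9). |black|=10
Step 15: on BLACK (5,9): turn L to S, flip to white, move to (6,9). |black|=9
Step 16: on BLACK (6,9): turn L to E, flip to white, move to (6,10). |black|=8
Step 17: on BLACK (6,10): turn L to N, flip to white, move to (5,10). |black|=7
Step 18: on BLACK (5,10): turn L to W, flip to white, move to (5,9). |black|=6

Answer: BLACK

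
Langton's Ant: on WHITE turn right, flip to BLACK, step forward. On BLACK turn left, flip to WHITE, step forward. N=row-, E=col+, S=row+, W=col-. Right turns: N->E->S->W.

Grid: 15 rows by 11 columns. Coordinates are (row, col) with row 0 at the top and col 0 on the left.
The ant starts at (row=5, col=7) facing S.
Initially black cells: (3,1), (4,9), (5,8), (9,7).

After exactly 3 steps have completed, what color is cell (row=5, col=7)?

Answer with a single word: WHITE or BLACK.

Step 1: on WHITE (5,7): turn R to W, flip to black, move to (5,6). |black|=5
Step 2: on WHITE (5,6): turn R to N, flip to black, move to (4,6). |black|=6
Step 3: on WHITE (4,6): turn R to E, flip to black, move to (4,7). |black|=7

Answer: BLACK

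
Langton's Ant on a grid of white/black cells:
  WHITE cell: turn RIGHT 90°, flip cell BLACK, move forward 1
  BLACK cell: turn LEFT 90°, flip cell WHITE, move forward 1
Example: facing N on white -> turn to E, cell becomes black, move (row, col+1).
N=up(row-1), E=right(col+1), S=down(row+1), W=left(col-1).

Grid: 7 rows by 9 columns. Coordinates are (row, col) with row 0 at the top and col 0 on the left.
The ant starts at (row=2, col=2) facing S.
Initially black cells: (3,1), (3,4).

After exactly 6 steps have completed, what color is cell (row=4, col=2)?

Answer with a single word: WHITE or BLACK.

Step 1: on WHITE (2,2): turn R to W, flip to black, move to (2,1). |black|=3
Step 2: on WHITE (2,1): turn R to N, flip to black, move to (1,1). |black|=4
Step 3: on WHITE (1,1): turn R to E, flip to black, move to (1,2). |black|=5
Step 4: on WHITE (1,2): turn R to S, flip to black, move to (2,2). |black|=6
Step 5: on BLACK (2,2): turn L to E, flip to white, move to (2,3). |black|=5
Step 6: on WHITE (2,3): turn R to S, flip to black, move to (3,3). |black|=6

Answer: WHITE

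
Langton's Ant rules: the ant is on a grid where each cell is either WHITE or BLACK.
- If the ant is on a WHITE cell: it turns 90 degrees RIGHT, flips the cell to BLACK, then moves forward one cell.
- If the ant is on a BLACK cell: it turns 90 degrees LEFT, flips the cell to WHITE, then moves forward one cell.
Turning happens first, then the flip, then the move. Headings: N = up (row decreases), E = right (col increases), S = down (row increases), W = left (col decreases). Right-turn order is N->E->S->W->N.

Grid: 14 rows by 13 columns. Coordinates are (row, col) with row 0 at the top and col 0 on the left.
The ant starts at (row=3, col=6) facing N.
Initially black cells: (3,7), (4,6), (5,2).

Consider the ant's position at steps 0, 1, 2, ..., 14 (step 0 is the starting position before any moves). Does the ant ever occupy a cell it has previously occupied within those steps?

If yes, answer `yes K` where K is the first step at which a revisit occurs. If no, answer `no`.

Step 1: on WHITE (3,6): turn R to E, flip to black, move to (3,7). |black|=4 — new cell
Step 2: on BLACK (3,7): turn L to N, flip to white, move to (2,7). |black|=3 — new cell
Step 3: on WHITE (2,7): turn R to E, flip to black, move to (2,8). |black|=4 — new cell
Step 4: on WHITE (2,8): turn R to S, flip to black, move to (3,8). |black|=5 — new cell
Step 5: on WHITE (3,8): turn R to W, flip to black, move to (3,7). |black|=6 — REVISIT

Answer: yes 5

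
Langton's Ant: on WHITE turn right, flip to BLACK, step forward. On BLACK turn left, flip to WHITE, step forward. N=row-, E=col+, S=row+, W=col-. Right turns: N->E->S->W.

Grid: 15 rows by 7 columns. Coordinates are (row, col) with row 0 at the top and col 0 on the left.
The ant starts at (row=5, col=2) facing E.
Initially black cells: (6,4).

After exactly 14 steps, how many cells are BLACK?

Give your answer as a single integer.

Answer: 11

Derivation:
Step 1: on WHITE (5,2): turn R to S, flip to black, move to (6,2). |black|=2
Step 2: on WHITE (6,2): turn R to W, flip to black, move to (6,1). |black|=3
Step 3: on WHITE (6,1): turn R to N, flip to black, move to (5,1). |black|=4
Step 4: on WHITE (5,1): turn R to E, flip to black, move to (5,2). |black|=5
Step 5: on BLACK (5,2): turn L to N, flip to white, move to (4,2). |black|=4
Step 6: on WHITE (4,2): turn R to E, flip to black, move to (4,3). |black|=5
Step 7: on WHITE (4,3): turn R to S, flip to black, move to (5,3). |black|=6
Step 8: on WHITE (5,3): turn R to W, flip to black, move to (5,2). |black|=7
Step 9: on WHITE (5,2): turn R to N, flip to black, move to (4,2). |black|=8
Step 10: on BLACK (4,2): turn L to W, flip to white, move to (4,1). |black|=7
Step 11: on WHITE (4,1): turn R to N, flip to black, move to (3,1). |black|=8
Step 12: on WHITE (3,1): turn R to E, flip to black, move to (3,2). |black|=9
Step 13: on WHITE (3,2): turn R to S, flip to black, move to (4,2). |black|=10
Step 14: on WHITE (4,2): turn R to W, flip to black, move to (4,1). |black|=11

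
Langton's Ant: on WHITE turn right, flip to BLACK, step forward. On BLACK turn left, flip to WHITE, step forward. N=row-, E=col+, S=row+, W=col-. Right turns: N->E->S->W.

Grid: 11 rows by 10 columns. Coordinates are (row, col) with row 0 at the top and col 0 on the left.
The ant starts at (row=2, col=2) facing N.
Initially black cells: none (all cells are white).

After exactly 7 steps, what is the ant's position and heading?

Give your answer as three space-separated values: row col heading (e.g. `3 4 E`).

Answer: 1 2 E

Derivation:
Step 1: on WHITE (2,2): turn R to E, flip to black, move to (2,3). |black|=1
Step 2: on WHITE (2,3): turn R to S, flip to black, move to (3,3). |black|=2
Step 3: on WHITE (3,3): turn R to W, flip to black, move to (3,2). |black|=3
Step 4: on WHITE (3,2): turn R to N, flip to black, move to (2,2). |black|=4
Step 5: on BLACK (2,2): turn L to W, flip to white, move to (2,1). |black|=3
Step 6: on WHITE (2,1): turn R to N, flip to black, move to (1,1). |black|=4
Step 7: on WHITE (1,1): turn R to E, flip to black, move to (1,2). |black|=5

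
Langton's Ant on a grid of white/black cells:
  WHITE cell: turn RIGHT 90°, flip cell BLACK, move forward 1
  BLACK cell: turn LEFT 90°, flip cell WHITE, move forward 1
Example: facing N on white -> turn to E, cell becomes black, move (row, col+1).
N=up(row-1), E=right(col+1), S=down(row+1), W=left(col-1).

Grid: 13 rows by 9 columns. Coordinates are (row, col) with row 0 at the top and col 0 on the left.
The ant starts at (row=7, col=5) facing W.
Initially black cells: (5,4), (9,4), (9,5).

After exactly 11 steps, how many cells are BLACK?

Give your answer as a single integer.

Step 1: on WHITE (7,5): turn R to N, flip to black, move to (6,5). |black|=4
Step 2: on WHITE (6,5): turn R to E, flip to black, move to (6,6). |black|=5
Step 3: on WHITE (6,6): turn R to S, flip to black, move to (7,6). |black|=6
Step 4: on WHITE (7,6): turn R to W, flip to black, move to (7,5). |black|=7
Step 5: on BLACK (7,5): turn L to S, flip to white, move to (8,5). |black|=6
Step 6: on WHITE (8,5): turn R to W, flip to black, move to (8,4). |black|=7
Step 7: on WHITE (8,4): turn R to N, flip to black, move to (7,4). |black|=8
Step 8: on WHITE (7,4): turn R to E, flip to black, move to (7,5). |black|=9
Step 9: on WHITE (7,5): turn R to S, flip to black, move to (8,5). |black|=10
Step 10: on BLACK (8,5): turn L to E, flip to white, move to (8,6). |black|=9
Step 11: on WHITE (8,6): turn R to S, flip to black, move to (9,6). |black|=10

Answer: 10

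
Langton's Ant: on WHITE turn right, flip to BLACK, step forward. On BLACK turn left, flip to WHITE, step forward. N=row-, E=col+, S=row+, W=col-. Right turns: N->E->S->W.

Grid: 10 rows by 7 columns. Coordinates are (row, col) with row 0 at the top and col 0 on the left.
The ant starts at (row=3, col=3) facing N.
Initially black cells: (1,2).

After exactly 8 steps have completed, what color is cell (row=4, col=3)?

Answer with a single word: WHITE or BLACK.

Answer: BLACK

Derivation:
Step 1: on WHITE (3,3): turn R to E, flip to black, move to (3,4). |black|=2
Step 2: on WHITE (3,4): turn R to S, flip to black, move to (4,4). |black|=3
Step 3: on WHITE (4,4): turn R to W, flip to black, move to (4,3). |black|=4
Step 4: on WHITE (4,3): turn R to N, flip to black, move to (3,3). |black|=5
Step 5: on BLACK (3,3): turn L to W, flip to white, move to (3,2). |black|=4
Step 6: on WHITE (3,2): turn R to N, flip to black, move to (2,2). |black|=5
Step 7: on WHITE (2,2): turn R to E, flip to black, move to (2,3). |black|=6
Step 8: on WHITE (2,3): turn R to S, flip to black, move to (3,3). |black|=7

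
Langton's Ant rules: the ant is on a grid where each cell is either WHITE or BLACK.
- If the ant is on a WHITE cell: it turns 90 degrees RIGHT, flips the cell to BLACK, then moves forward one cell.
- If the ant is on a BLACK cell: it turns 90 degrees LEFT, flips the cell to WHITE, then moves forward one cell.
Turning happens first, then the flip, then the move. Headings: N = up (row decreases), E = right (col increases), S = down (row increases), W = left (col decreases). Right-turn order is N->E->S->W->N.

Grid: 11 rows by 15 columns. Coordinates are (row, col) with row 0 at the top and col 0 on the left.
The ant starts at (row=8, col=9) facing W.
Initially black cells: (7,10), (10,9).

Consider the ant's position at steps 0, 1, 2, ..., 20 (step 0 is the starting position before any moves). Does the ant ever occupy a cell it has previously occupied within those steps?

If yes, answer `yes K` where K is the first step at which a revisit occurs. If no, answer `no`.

Step 1: on WHITE (8,9): turn R to N, flip to black, move to (7,9). |black|=3 — new cell
Step 2: on WHITE (7,9): turn R to E, flip to black, move to (7,10). |black|=4 — new cell
Step 3: on BLACK (7,10): turn L to N, flip to white, move to (6,10). |black|=3 — new cell
Step 4: on WHITE (6,10): turn R to E, flip to black, move to (6,11). |black|=4 — new cell
Step 5: on WHITE (6,11): turn R to S, flip to black, move to (7,11). |black|=5 — new cell
Step 6: on WHITE (7,11): turn R to W, flip to black, move to (7,10). |black|=6 — REVISIT

Answer: yes 6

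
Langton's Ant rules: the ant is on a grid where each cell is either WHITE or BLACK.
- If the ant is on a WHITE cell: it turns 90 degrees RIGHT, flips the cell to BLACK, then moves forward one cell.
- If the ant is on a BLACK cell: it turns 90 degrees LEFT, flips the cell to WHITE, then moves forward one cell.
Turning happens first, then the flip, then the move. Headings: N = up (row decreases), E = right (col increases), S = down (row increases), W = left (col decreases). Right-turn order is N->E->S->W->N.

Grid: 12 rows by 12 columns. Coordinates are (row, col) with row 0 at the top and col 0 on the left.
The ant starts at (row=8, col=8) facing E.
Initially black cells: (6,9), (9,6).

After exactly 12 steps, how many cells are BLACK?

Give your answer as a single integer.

Answer: 10

Derivation:
Step 1: on WHITE (8,8): turn R to S, flip to black, move to (9,8). |black|=3
Step 2: on WHITE (9,8): turn R to W, flip to black, move to (9,7). |black|=4
Step 3: on WHITE (9,7): turn R to N, flip to black, move to (8,7). |black|=5
Step 4: on WHITE (8,7): turn R to E, flip to black, move to (8,8). |black|=6
Step 5: on BLACK (8,8): turn L to N, flip to white, move to (7,8). |black|=5
Step 6: on WHITE (7,8): turn R to E, flip to black, move to (7,9). |black|=6
Step 7: on WHITE (7,9): turn R to S, flip to black, move to (8,9). |black|=7
Step 8: on WHITE (8,9): turn R to W, flip to black, move to (8,8). |black|=8
Step 9: on WHITE (8,8): turn R to N, flip to black, move to (7,8). |black|=9
Step 10: on BLACK (7,8): turn L to W, flip to white, move to (7,7). |black|=8
Step 11: on WHITE (7,7): turn R to N, flip to black, move to (6,7). |black|=9
Step 12: on WHITE (6,7): turn R to E, flip to black, move to (6,8). |black|=10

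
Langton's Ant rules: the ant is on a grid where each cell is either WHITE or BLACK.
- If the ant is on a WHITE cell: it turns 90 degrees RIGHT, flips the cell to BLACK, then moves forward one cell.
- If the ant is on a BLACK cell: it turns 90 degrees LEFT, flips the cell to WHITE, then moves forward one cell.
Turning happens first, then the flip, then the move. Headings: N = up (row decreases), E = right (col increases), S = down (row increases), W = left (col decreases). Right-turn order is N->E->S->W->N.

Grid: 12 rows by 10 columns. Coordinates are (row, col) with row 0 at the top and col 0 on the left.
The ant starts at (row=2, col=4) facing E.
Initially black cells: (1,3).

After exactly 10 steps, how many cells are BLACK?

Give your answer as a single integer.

Answer: 7

Derivation:
Step 1: on WHITE (2,4): turn R to S, flip to black, move to (3,4). |black|=2
Step 2: on WHITE (3,4): turn R to W, flip to black, move to (3,3). |black|=3
Step 3: on WHITE (3,3): turn R to N, flip to black, move to (2,3). |black|=4
Step 4: on WHITE (2,3): turn R to E, flip to black, move to (2,4). |black|=5
Step 5: on BLACK (2,4): turn L to N, flip to white, move to (1,4). |black|=4
Step 6: on WHITE (1,4): turn R to E, flip to black, move to (1,5). |black|=5
Step 7: on WHITE (1,5): turn R to S, flip to black, move to (2,5). |black|=6
Step 8: on WHITE (2,5): turn R to W, flip to black, move to (2,4). |black|=7
Step 9: on WHITE (2,4): turn R to N, flip to black, move to (1,4). |black|=8
Step 10: on BLACK (1,4): turn L to W, flip to white, move to (1,3). |black|=7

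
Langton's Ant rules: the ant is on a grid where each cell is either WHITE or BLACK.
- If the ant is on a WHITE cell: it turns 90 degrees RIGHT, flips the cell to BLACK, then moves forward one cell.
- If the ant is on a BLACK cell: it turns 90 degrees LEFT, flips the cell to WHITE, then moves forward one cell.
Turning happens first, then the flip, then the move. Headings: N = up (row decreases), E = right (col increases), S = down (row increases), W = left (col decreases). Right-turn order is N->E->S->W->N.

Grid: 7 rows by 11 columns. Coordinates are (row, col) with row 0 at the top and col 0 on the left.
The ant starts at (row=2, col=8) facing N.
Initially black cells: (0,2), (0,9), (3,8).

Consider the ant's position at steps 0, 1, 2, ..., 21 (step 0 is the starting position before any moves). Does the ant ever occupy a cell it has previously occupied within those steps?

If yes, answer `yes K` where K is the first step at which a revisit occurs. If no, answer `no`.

Step 1: on WHITE (2,8): turn R to E, flip to black, move to (2,9). |black|=4 — new cell
Step 2: on WHITE (2,9): turn R to S, flip to black, move to (3,9). |black|=5 — new cell
Step 3: on WHITE (3,9): turn R to W, flip to black, move to (3,8). |black|=6 — new cell
Step 4: on BLACK (3,8): turn L to S, flip to white, move to (4,8). |black|=5 — new cell
Step 5: on WHITE (4,8): turn R to W, flip to black, move to (4,7). |black|=6 — new cell
Step 6: on WHITE (4,7): turn R to N, flip to black, move to (3,7). |black|=7 — new cell
Step 7: on WHITE (3,7): turn R to E, flip to black, move to (3,8). |black|=8 — REVISIT

Answer: yes 7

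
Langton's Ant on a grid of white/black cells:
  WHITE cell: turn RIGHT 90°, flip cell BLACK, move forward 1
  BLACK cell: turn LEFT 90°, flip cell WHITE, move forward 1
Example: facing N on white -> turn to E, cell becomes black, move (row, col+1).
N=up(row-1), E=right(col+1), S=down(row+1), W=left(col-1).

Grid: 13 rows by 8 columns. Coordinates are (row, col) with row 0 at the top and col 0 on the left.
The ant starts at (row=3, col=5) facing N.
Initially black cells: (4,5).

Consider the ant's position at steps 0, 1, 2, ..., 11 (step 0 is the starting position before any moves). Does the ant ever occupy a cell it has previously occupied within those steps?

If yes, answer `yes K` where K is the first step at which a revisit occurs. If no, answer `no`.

Step 1: on WHITE (3,5): turn R to E, flip to black, move to (3,6). |black|=2 — new cell
Step 2: on WHITE (3,6): turn R to S, flip to black, move to (4,6). |black|=3 — new cell
Step 3: on WHITE (4,6): turn R to W, flip to black, move to (4,5). |black|=4 — new cell
Step 4: on BLACK (4,5): turn L to S, flip to white, move to (5,5). |black|=3 — new cell
Step 5: on WHITE (5,5): turn R to W, flip to black, move to (5,4). |black|=4 — new cell
Step 6: on WHITE (5,4): turn R to N, flip to black, move to (4,4). |black|=5 — new cell
Step 7: on WHITE (4,4): turn R to E, flip to black, move to (4,5). |black|=6 — REVISIT

Answer: yes 7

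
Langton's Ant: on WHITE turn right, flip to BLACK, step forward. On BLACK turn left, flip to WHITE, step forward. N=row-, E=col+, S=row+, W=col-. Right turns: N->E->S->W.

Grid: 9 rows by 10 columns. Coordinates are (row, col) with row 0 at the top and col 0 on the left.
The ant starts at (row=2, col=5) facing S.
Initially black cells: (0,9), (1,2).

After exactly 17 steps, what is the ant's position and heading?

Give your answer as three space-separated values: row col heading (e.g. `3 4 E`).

Step 1: on WHITE (2,5): turn R to W, flip to black, move to (2,4). |black|=3
Step 2: on WHITE (2,4): turn R to N, flip to black, move to (1,4). |black|=4
Step 3: on WHITE (1,4): turn R to E, flip to black, move to (1,5). |black|=5
Step 4: on WHITE (1,5): turn R to S, flip to black, move to (2,5). |black|=6
Step 5: on BLACK (2,5): turn L to E, flip to white, move to (2,6). |black|=5
Step 6: on WHITE (2,6): turn R to S, flip to black, move to (3,6). |black|=6
Step 7: on WHITE (3,6): turn R to W, flip to black, move to (3,5). |black|=7
Step 8: on WHITE (3,5): turn R to N, flip to black, move to (2,5). |black|=8
Step 9: on WHITE (2,5): turn R to E, flip to black, move to (2,6). |black|=9
Step 10: on BLACK (2,6): turn L to N, flip to white, move to (1,6). |black|=8
Step 11: on WHITE (1,6): turn R to E, flip to black, move to (1,7). |black|=9
Step 12: on WHITE (1,7): turn R to S, flip to black, move to (2,7). |black|=10
Step 13: on WHITE (2,7): turn R to W, flip to black, move to (2,6). |black|=11
Step 14: on WHITE (2,6): turn R to N, flip to black, move to (1,6). |black|=12
Step 15: on BLACK (1,6): turn L to W, flip to white, move to (1,5). |black|=11
Step 16: on BLACK (1,5): turn L to S, flip to white, move to (2,5). |black|=10
Step 17: on BLACK (2,5): turn L to E, flip to white, move to (2,6). |black|=9

Answer: 2 6 E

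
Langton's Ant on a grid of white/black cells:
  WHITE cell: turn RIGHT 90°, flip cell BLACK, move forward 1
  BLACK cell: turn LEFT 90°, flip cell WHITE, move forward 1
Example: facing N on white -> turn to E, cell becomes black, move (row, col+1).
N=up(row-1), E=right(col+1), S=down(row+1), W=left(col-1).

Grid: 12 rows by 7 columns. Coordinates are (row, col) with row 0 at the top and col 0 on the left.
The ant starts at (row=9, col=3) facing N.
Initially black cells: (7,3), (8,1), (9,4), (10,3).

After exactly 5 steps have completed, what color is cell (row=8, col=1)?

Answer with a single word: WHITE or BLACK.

Step 1: on WHITE (9,3): turn R to E, flip to black, move to (9,4). |black|=5
Step 2: on BLACK (9,4): turn L to N, flip to white, move to (8,4). |black|=4
Step 3: on WHITE (8,4): turn R to E, flip to black, move to (8,5). |black|=5
Step 4: on WHITE (8,5): turn R to S, flip to black, move to (9,5). |black|=6
Step 5: on WHITE (9,5): turn R to W, flip to black, move to (9,4). |black|=7

Answer: BLACK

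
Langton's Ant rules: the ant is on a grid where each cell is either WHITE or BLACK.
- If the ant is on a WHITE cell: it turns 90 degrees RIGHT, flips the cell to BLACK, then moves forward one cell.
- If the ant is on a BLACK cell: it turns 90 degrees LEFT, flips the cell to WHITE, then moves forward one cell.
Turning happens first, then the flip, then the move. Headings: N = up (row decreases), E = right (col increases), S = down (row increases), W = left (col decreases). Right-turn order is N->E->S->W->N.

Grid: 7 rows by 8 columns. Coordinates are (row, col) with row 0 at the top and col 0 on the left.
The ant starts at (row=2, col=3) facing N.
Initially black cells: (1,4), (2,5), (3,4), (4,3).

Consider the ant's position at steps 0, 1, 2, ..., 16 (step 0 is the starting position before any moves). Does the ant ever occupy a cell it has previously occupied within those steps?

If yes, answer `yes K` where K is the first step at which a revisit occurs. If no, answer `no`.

Answer: yes 6

Derivation:
Step 1: on WHITE (2,3): turn R to E, flip to black, move to (2,4). |black|=5 — new cell
Step 2: on WHITE (2,4): turn R to S, flip to black, move to (3,4). |black|=6 — new cell
Step 3: on BLACK (3,4): turn L to E, flip to white, move to (3,5). |black|=5 — new cell
Step 4: on WHITE (3,5): turn R to S, flip to black, move to (4,5). |black|=6 — new cell
Step 5: on WHITE (4,5): turn R to W, flip to black, move to (4,4). |black|=7 — new cell
Step 6: on WHITE (4,4): turn R to N, flip to black, move to (3,4). |black|=8 — REVISIT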